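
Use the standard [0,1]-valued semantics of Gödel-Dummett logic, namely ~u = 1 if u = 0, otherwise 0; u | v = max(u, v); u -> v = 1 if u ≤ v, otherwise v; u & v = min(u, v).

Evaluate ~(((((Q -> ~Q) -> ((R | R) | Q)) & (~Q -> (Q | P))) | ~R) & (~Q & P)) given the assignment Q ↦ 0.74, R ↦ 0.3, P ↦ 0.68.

~Q: Gödel ¬ of 0.74 = 0 (operand ≠ 0)
(Q -> ~Q): 0.74 > 0, so result = 0
(R | R) = max(0.3, 0.3) = 0.3
((R | R) | Q) = max(0.3, 0.74) = 0.74
((Q -> ~Q) -> ((R | R) | Q)): 0 ≤ 0.74, so result = 1
~Q: Gödel ¬ of 0.74 = 0 (operand ≠ 0)
(Q | P) = max(0.74, 0.68) = 0.74
(~Q -> (Q | P)): 0 ≤ 0.74, so result = 1
(((Q -> ~Q) -> ((R | R) | Q)) & (~Q -> (Q | P))) = min(1, 1) = 1
~R: Gödel ¬ of 0.3 = 0 (operand ≠ 0)
((((Q -> ~Q) -> ((R | R) | Q)) & (~Q -> (Q | P))) | ~R) = max(1, 0) = 1
~Q: Gödel ¬ of 0.74 = 0 (operand ≠ 0)
(~Q & P) = min(0, 0.68) = 0
(((((Q -> ~Q) -> ((R | R) | Q)) & (~Q -> (Q | P))) | ~R) & (~Q & P)) = min(1, 0) = 0
~(((((Q -> ~Q) -> ((R | R) | Q)) & (~Q -> (Q | P))) | ~R) & (~Q & P)): Gödel ¬ of 0 = 1 (operand is 0)

1.00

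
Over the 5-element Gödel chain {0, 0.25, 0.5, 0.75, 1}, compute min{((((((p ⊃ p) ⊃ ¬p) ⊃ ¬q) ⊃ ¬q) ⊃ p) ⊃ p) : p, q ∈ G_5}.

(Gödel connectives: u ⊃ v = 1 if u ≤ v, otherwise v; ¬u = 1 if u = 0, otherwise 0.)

0.25

The minimum is attained at p = 0.25, q = 0.25:
  (p ⊃ p): 0.25 ≤ 0.25, so result = 1
  ¬p: Gödel ¬ of 0.25 = 0 (operand ≠ 0)
  ((p ⊃ p) ⊃ ¬p): 1 > 0, so result = 0
  ¬q: Gödel ¬ of 0.25 = 0 (operand ≠ 0)
  (((p ⊃ p) ⊃ ¬p) ⊃ ¬q): 0 ≤ 0, so result = 1
  ¬q: Gödel ¬ of 0.25 = 0 (operand ≠ 0)
  ((((p ⊃ p) ⊃ ¬p) ⊃ ¬q) ⊃ ¬q): 1 > 0, so result = 0
  (((((p ⊃ p) ⊃ ¬p) ⊃ ¬q) ⊃ ¬q) ⊃ p): 0 ≤ 0.25, so result = 1
  ((((((p ⊃ p) ⊃ ¬p) ⊃ ¬q) ⊃ ¬q) ⊃ p) ⊃ p): 1 > 0.25, so result = 0.25
Checking all 25 assignments confirms none give a value below 0.25.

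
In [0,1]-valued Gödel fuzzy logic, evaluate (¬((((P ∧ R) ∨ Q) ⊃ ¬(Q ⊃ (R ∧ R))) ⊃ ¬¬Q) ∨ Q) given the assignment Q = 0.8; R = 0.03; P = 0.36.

(P ∧ R) = min(0.36, 0.03) = 0.03
((P ∧ R) ∨ Q) = max(0.03, 0.8) = 0.8
(R ∧ R) = min(0.03, 0.03) = 0.03
(Q ⊃ (R ∧ R)): 0.8 > 0.03, so result = 0.03
¬(Q ⊃ (R ∧ R)): Gödel ¬ of 0.03 = 0 (operand ≠ 0)
(((P ∧ R) ∨ Q) ⊃ ¬(Q ⊃ (R ∧ R))): 0.8 > 0, so result = 0
¬Q: Gödel ¬ of 0.8 = 0 (operand ≠ 0)
¬¬Q: Gödel ¬ of 0 = 1 (operand is 0)
((((P ∧ R) ∨ Q) ⊃ ¬(Q ⊃ (R ∧ R))) ⊃ ¬¬Q): 0 ≤ 1, so result = 1
¬((((P ∧ R) ∨ Q) ⊃ ¬(Q ⊃ (R ∧ R))) ⊃ ¬¬Q): Gödel ¬ of 1 = 0 (operand ≠ 0)
(¬((((P ∧ R) ∨ Q) ⊃ ¬(Q ⊃ (R ∧ R))) ⊃ ¬¬Q) ∨ Q) = max(0, 0.8) = 0.8

0.80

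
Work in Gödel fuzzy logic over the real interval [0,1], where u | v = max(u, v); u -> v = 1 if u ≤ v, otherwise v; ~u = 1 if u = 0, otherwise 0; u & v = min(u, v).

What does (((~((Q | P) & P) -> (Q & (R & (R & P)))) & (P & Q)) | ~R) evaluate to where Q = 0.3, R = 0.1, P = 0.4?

0.30

(Q | P) = max(0.3, 0.4) = 0.4
((Q | P) & P) = min(0.4, 0.4) = 0.4
~((Q | P) & P): Gödel ¬ of 0.4 = 0 (operand ≠ 0)
(R & P) = min(0.1, 0.4) = 0.1
(R & (R & P)) = min(0.1, 0.1) = 0.1
(Q & (R & (R & P))) = min(0.3, 0.1) = 0.1
(~((Q | P) & P) -> (Q & (R & (R & P)))): 0 ≤ 0.1, so result = 1
(P & Q) = min(0.4, 0.3) = 0.3
((~((Q | P) & P) -> (Q & (R & (R & P)))) & (P & Q)) = min(1, 0.3) = 0.3
~R: Gödel ¬ of 0.1 = 0 (operand ≠ 0)
(((~((Q | P) & P) -> (Q & (R & (R & P)))) & (P & Q)) | ~R) = max(0.3, 0) = 0.3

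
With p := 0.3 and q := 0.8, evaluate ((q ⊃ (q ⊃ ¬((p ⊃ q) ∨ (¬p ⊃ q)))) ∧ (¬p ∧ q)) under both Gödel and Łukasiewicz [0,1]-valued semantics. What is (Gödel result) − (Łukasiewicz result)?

-0.40

Gödel evaluation:
  (p ⊃ q): 0.3 ≤ 0.8, so result = 1
  ¬p: Gödel ¬ of 0.3 = 0 (operand ≠ 0)
  (¬p ⊃ q): 0 ≤ 0.8, so result = 1
  ((p ⊃ q) ∨ (¬p ⊃ q)) = max(1, 1) = 1
  ¬((p ⊃ q) ∨ (¬p ⊃ q)): Gödel ¬ of 1 = 0 (operand ≠ 0)
  (q ⊃ ¬((p ⊃ q) ∨ (¬p ⊃ q))): 0.8 > 0, so result = 0
  (q ⊃ (q ⊃ ¬((p ⊃ q) ∨ (¬p ⊃ q)))): 0.8 > 0, so result = 0
  ¬p: Gödel ¬ of 0.3 = 0 (operand ≠ 0)
  (¬p ∧ q) = min(0, 0.8) = 0
  ((q ⊃ (q ⊃ ¬((p ⊃ q) ∨ (¬p ⊃ q)))) ∧ (¬p ∧ q)) = min(0, 0) = 0
  Gödel value = 0
Łukasiewicz evaluation:
  (p ⊃ q): min(1, 1 − 0.3 + 0.8) = 1
  ¬p: Łukasiewicz ¬ gives 1 − 0.3 = 0.7
  (¬p ⊃ q): min(1, 1 − 0.7 + 0.8) = 1
  ((p ⊃ q) ∨ (¬p ⊃ q)) = max(1, 1) = 1
  ¬((p ⊃ q) ∨ (¬p ⊃ q)): Łukasiewicz ¬ gives 1 − 1 = 0
  (q ⊃ ¬((p ⊃ q) ∨ (¬p ⊃ q))): min(1, 1 − 0.8 + 0) = 0.2
  (q ⊃ (q ⊃ ¬((p ⊃ q) ∨ (¬p ⊃ q)))): min(1, 1 − 0.8 + 0.2) = 0.4
  ¬p: Łukasiewicz ¬ gives 1 − 0.3 = 0.7
  (¬p ∧ q) = min(0.7, 0.8) = 0.7
  ((q ⊃ (q ⊃ ¬((p ⊃ q) ∨ (¬p ⊃ q)))) ∧ (¬p ∧ q)) = min(0.4, 0.7) = 0.4
  Łukasiewicz value = 0.4
Difference: 0 − 0.4 = -0.40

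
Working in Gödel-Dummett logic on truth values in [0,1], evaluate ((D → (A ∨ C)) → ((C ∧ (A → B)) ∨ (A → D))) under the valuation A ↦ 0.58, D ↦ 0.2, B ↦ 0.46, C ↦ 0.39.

0.39

(A ∨ C) = max(0.58, 0.39) = 0.58
(D → (A ∨ C)): 0.2 ≤ 0.58, so result = 1
(A → B): 0.58 > 0.46, so result = 0.46
(C ∧ (A → B)) = min(0.39, 0.46) = 0.39
(A → D): 0.58 > 0.2, so result = 0.2
((C ∧ (A → B)) ∨ (A → D)) = max(0.39, 0.2) = 0.39
((D → (A ∨ C)) → ((C ∧ (A → B)) ∨ (A → D))): 1 > 0.39, so result = 0.39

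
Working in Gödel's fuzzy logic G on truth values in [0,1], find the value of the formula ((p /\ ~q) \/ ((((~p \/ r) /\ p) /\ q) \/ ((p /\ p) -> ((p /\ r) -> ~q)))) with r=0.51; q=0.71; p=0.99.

~q: Gödel ¬ of 0.71 = 0 (operand ≠ 0)
(p /\ ~q) = min(0.99, 0) = 0
~p: Gödel ¬ of 0.99 = 0 (operand ≠ 0)
(~p \/ r) = max(0, 0.51) = 0.51
((~p \/ r) /\ p) = min(0.51, 0.99) = 0.51
(((~p \/ r) /\ p) /\ q) = min(0.51, 0.71) = 0.51
(p /\ p) = min(0.99, 0.99) = 0.99
(p /\ r) = min(0.99, 0.51) = 0.51
~q: Gödel ¬ of 0.71 = 0 (operand ≠ 0)
((p /\ r) -> ~q): 0.51 > 0, so result = 0
((p /\ p) -> ((p /\ r) -> ~q)): 0.99 > 0, so result = 0
((((~p \/ r) /\ p) /\ q) \/ ((p /\ p) -> ((p /\ r) -> ~q))) = max(0.51, 0) = 0.51
((p /\ ~q) \/ ((((~p \/ r) /\ p) /\ q) \/ ((p /\ p) -> ((p /\ r) -> ~q)))) = max(0, 0.51) = 0.51

0.51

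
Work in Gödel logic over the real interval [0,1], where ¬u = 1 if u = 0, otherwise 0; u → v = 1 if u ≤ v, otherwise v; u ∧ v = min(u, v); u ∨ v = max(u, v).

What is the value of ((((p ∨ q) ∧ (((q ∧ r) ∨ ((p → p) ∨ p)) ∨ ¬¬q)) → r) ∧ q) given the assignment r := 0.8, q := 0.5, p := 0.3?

(p ∨ q) = max(0.3, 0.5) = 0.5
(q ∧ r) = min(0.5, 0.8) = 0.5
(p → p): 0.3 ≤ 0.3, so result = 1
((p → p) ∨ p) = max(1, 0.3) = 1
((q ∧ r) ∨ ((p → p) ∨ p)) = max(0.5, 1) = 1
¬q: Gödel ¬ of 0.5 = 0 (operand ≠ 0)
¬¬q: Gödel ¬ of 0 = 1 (operand is 0)
(((q ∧ r) ∨ ((p → p) ∨ p)) ∨ ¬¬q) = max(1, 1) = 1
((p ∨ q) ∧ (((q ∧ r) ∨ ((p → p) ∨ p)) ∨ ¬¬q)) = min(0.5, 1) = 0.5
(((p ∨ q) ∧ (((q ∧ r) ∨ ((p → p) ∨ p)) ∨ ¬¬q)) → r): 0.5 ≤ 0.8, so result = 1
((((p ∨ q) ∧ (((q ∧ r) ∨ ((p → p) ∨ p)) ∨ ¬¬q)) → r) ∧ q) = min(1, 0.5) = 0.5

0.50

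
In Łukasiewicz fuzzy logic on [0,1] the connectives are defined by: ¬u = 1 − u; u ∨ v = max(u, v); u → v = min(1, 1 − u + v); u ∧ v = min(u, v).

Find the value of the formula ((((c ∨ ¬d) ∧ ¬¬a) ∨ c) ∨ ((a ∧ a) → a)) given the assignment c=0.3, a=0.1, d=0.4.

1.00

¬d: Łukasiewicz ¬ gives 1 − 0.4 = 0.6
(c ∨ ¬d) = max(0.3, 0.6) = 0.6
¬a: Łukasiewicz ¬ gives 1 − 0.1 = 0.9
¬¬a: Łukasiewicz ¬ gives 1 − 0.9 = 0.1
((c ∨ ¬d) ∧ ¬¬a) = min(0.6, 0.1) = 0.1
(((c ∨ ¬d) ∧ ¬¬a) ∨ c) = max(0.1, 0.3) = 0.3
(a ∧ a) = min(0.1, 0.1) = 0.1
((a ∧ a) → a): min(1, 1 − 0.1 + 0.1) = 1
((((c ∨ ¬d) ∧ ¬¬a) ∨ c) ∨ ((a ∧ a) → a)) = max(0.3, 1) = 1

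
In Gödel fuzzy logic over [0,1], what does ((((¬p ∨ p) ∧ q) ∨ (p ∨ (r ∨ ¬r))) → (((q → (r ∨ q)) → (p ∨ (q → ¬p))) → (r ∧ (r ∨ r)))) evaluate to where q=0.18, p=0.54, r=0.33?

0.33

¬p: Gödel ¬ of 0.54 = 0 (operand ≠ 0)
(¬p ∨ p) = max(0, 0.54) = 0.54
((¬p ∨ p) ∧ q) = min(0.54, 0.18) = 0.18
¬r: Gödel ¬ of 0.33 = 0 (operand ≠ 0)
(r ∨ ¬r) = max(0.33, 0) = 0.33
(p ∨ (r ∨ ¬r)) = max(0.54, 0.33) = 0.54
(((¬p ∨ p) ∧ q) ∨ (p ∨ (r ∨ ¬r))) = max(0.18, 0.54) = 0.54
(r ∨ q) = max(0.33, 0.18) = 0.33
(q → (r ∨ q)): 0.18 ≤ 0.33, so result = 1
¬p: Gödel ¬ of 0.54 = 0 (operand ≠ 0)
(q → ¬p): 0.18 > 0, so result = 0
(p ∨ (q → ¬p)) = max(0.54, 0) = 0.54
((q → (r ∨ q)) → (p ∨ (q → ¬p))): 1 > 0.54, so result = 0.54
(r ∨ r) = max(0.33, 0.33) = 0.33
(r ∧ (r ∨ r)) = min(0.33, 0.33) = 0.33
(((q → (r ∨ q)) → (p ∨ (q → ¬p))) → (r ∧ (r ∨ r))): 0.54 > 0.33, so result = 0.33
((((¬p ∨ p) ∧ q) ∨ (p ∨ (r ∨ ¬r))) → (((q → (r ∨ q)) → (p ∨ (q → ¬p))) → (r ∧ (r ∨ r)))): 0.54 > 0.33, so result = 0.33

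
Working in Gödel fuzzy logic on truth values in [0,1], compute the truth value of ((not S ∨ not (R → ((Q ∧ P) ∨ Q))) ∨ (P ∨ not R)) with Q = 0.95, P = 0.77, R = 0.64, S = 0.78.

not S: Gödel ¬ of 0.78 = 0 (operand ≠ 0)
(Q ∧ P) = min(0.95, 0.77) = 0.77
((Q ∧ P) ∨ Q) = max(0.77, 0.95) = 0.95
(R → ((Q ∧ P) ∨ Q)): 0.64 ≤ 0.95, so result = 1
not (R → ((Q ∧ P) ∨ Q)): Gödel ¬ of 1 = 0 (operand ≠ 0)
(not S ∨ not (R → ((Q ∧ P) ∨ Q))) = max(0, 0) = 0
not R: Gödel ¬ of 0.64 = 0 (operand ≠ 0)
(P ∨ not R) = max(0.77, 0) = 0.77
((not S ∨ not (R → ((Q ∧ P) ∨ Q))) ∨ (P ∨ not R)) = max(0, 0.77) = 0.77

0.77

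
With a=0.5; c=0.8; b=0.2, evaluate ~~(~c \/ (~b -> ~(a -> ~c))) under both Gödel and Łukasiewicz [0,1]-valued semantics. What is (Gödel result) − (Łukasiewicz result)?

Gödel evaluation:
  ~c: Gödel ¬ of 0.8 = 0 (operand ≠ 0)
  ~b: Gödel ¬ of 0.2 = 0 (operand ≠ 0)
  ~c: Gödel ¬ of 0.8 = 0 (operand ≠ 0)
  (a -> ~c): 0.5 > 0, so result = 0
  ~(a -> ~c): Gödel ¬ of 0 = 1 (operand is 0)
  (~b -> ~(a -> ~c)): 0 ≤ 1, so result = 1
  (~c \/ (~b -> ~(a -> ~c))) = max(0, 1) = 1
  ~(~c \/ (~b -> ~(a -> ~c))): Gödel ¬ of 1 = 0 (operand ≠ 0)
  ~~(~c \/ (~b -> ~(a -> ~c))): Gödel ¬ of 0 = 1 (operand is 0)
  Gödel value = 1
Łukasiewicz evaluation:
  ~c: Łukasiewicz ¬ gives 1 − 0.8 = 0.2
  ~b: Łukasiewicz ¬ gives 1 − 0.2 = 0.8
  ~c: Łukasiewicz ¬ gives 1 − 0.8 = 0.2
  (a -> ~c): min(1, 1 − 0.5 + 0.2) = 0.7
  ~(a -> ~c): Łukasiewicz ¬ gives 1 − 0.7 = 0.3
  (~b -> ~(a -> ~c)): min(1, 1 − 0.8 + 0.3) = 0.5
  (~c \/ (~b -> ~(a -> ~c))) = max(0.2, 0.5) = 0.5
  ~(~c \/ (~b -> ~(a -> ~c))): Łukasiewicz ¬ gives 1 − 0.5 = 0.5
  ~~(~c \/ (~b -> ~(a -> ~c))): Łukasiewicz ¬ gives 1 − 0.5 = 0.5
  Łukasiewicz value = 0.5
Difference: 1 − 0.5 = 0.50

0.50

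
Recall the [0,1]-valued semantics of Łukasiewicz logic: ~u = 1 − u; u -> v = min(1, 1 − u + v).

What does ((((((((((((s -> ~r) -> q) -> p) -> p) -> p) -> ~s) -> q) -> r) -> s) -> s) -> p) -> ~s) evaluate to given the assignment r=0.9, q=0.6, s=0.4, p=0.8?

0.80

~r: Łukasiewicz ¬ gives 1 − 0.9 = 0.1
(s -> ~r): min(1, 1 − 0.4 + 0.1) = 0.7
((s -> ~r) -> q): min(1, 1 − 0.7 + 0.6) = 0.9
(((s -> ~r) -> q) -> p): min(1, 1 − 0.9 + 0.8) = 0.9
((((s -> ~r) -> q) -> p) -> p): min(1, 1 − 0.9 + 0.8) = 0.9
(((((s -> ~r) -> q) -> p) -> p) -> p): min(1, 1 − 0.9 + 0.8) = 0.9
~s: Łukasiewicz ¬ gives 1 − 0.4 = 0.6
((((((s -> ~r) -> q) -> p) -> p) -> p) -> ~s): min(1, 1 − 0.9 + 0.6) = 0.7
(((((((s -> ~r) -> q) -> p) -> p) -> p) -> ~s) -> q): min(1, 1 − 0.7 + 0.6) = 0.9
((((((((s -> ~r) -> q) -> p) -> p) -> p) -> ~s) -> q) -> r): min(1, 1 − 0.9 + 0.9) = 1
(((((((((s -> ~r) -> q) -> p) -> p) -> p) -> ~s) -> q) -> r) -> s): min(1, 1 − 1 + 0.4) = 0.4
((((((((((s -> ~r) -> q) -> p) -> p) -> p) -> ~s) -> q) -> r) -> s) -> s): min(1, 1 − 0.4 + 0.4) = 1
(((((((((((s -> ~r) -> q) -> p) -> p) -> p) -> ~s) -> q) -> r) -> s) -> s) -> p): min(1, 1 − 1 + 0.8) = 0.8
~s: Łukasiewicz ¬ gives 1 − 0.4 = 0.6
((((((((((((s -> ~r) -> q) -> p) -> p) -> p) -> ~s) -> q) -> r) -> s) -> s) -> p) -> ~s): min(1, 1 − 0.8 + 0.6) = 0.8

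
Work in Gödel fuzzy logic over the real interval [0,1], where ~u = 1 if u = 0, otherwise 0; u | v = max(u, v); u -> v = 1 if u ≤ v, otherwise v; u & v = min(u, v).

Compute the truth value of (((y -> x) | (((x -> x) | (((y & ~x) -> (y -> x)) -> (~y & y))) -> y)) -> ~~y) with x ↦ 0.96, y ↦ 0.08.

(y -> x): 0.08 ≤ 0.96, so result = 1
(x -> x): 0.96 ≤ 0.96, so result = 1
~x: Gödel ¬ of 0.96 = 0 (operand ≠ 0)
(y & ~x) = min(0.08, 0) = 0
(y -> x): 0.08 ≤ 0.96, so result = 1
((y & ~x) -> (y -> x)): 0 ≤ 1, so result = 1
~y: Gödel ¬ of 0.08 = 0 (operand ≠ 0)
(~y & y) = min(0, 0.08) = 0
(((y & ~x) -> (y -> x)) -> (~y & y)): 1 > 0, so result = 0
((x -> x) | (((y & ~x) -> (y -> x)) -> (~y & y))) = max(1, 0) = 1
(((x -> x) | (((y & ~x) -> (y -> x)) -> (~y & y))) -> y): 1 > 0.08, so result = 0.08
((y -> x) | (((x -> x) | (((y & ~x) -> (y -> x)) -> (~y & y))) -> y)) = max(1, 0.08) = 1
~y: Gödel ¬ of 0.08 = 0 (operand ≠ 0)
~~y: Gödel ¬ of 0 = 1 (operand is 0)
(((y -> x) | (((x -> x) | (((y & ~x) -> (y -> x)) -> (~y & y))) -> y)) -> ~~y): 1 ≤ 1, so result = 1

1.00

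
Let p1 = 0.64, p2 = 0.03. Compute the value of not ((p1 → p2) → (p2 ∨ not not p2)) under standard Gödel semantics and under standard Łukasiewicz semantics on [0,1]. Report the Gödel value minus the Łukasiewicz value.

-0.36

Gödel evaluation:
  (p1 → p2): 0.64 > 0.03, so result = 0.03
  not p2: Gödel ¬ of 0.03 = 0 (operand ≠ 0)
  not not p2: Gödel ¬ of 0 = 1 (operand is 0)
  (p2 ∨ not not p2) = max(0.03, 1) = 1
  ((p1 → p2) → (p2 ∨ not not p2)): 0.03 ≤ 1, so result = 1
  not ((p1 → p2) → (p2 ∨ not not p2)): Gödel ¬ of 1 = 0 (operand ≠ 0)
  Gödel value = 0
Łukasiewicz evaluation:
  (p1 → p2): min(1, 1 − 0.64 + 0.03) = 0.39
  not p2: Łukasiewicz ¬ gives 1 − 0.03 = 0.97
  not not p2: Łukasiewicz ¬ gives 1 − 0.97 = 0.03
  (p2 ∨ not not p2) = max(0.03, 0.03) = 0.03
  ((p1 → p2) → (p2 ∨ not not p2)): min(1, 1 − 0.39 + 0.03) = 0.64
  not ((p1 → p2) → (p2 ∨ not not p2)): Łukasiewicz ¬ gives 1 − 0.64 = 0.36
  Łukasiewicz value = 0.36
Difference: 0 − 0.36 = -0.36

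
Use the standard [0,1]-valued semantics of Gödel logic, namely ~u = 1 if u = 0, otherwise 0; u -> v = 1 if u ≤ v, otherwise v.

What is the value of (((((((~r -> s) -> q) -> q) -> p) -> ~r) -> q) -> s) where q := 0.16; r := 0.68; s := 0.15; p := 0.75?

~r: Gödel ¬ of 0.68 = 0 (operand ≠ 0)
(~r -> s): 0 ≤ 0.15, so result = 1
((~r -> s) -> q): 1 > 0.16, so result = 0.16
(((~r -> s) -> q) -> q): 0.16 ≤ 0.16, so result = 1
((((~r -> s) -> q) -> q) -> p): 1 > 0.75, so result = 0.75
~r: Gödel ¬ of 0.68 = 0 (operand ≠ 0)
(((((~r -> s) -> q) -> q) -> p) -> ~r): 0.75 > 0, so result = 0
((((((~r -> s) -> q) -> q) -> p) -> ~r) -> q): 0 ≤ 0.16, so result = 1
(((((((~r -> s) -> q) -> q) -> p) -> ~r) -> q) -> s): 1 > 0.15, so result = 0.15

0.15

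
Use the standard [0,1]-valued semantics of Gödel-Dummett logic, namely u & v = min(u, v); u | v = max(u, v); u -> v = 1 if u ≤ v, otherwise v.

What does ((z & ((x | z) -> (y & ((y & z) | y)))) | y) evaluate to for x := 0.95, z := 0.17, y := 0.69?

0.69

(x | z) = max(0.95, 0.17) = 0.95
(y & z) = min(0.69, 0.17) = 0.17
((y & z) | y) = max(0.17, 0.69) = 0.69
(y & ((y & z) | y)) = min(0.69, 0.69) = 0.69
((x | z) -> (y & ((y & z) | y))): 0.95 > 0.69, so result = 0.69
(z & ((x | z) -> (y & ((y & z) | y)))) = min(0.17, 0.69) = 0.17
((z & ((x | z) -> (y & ((y & z) | y)))) | y) = max(0.17, 0.69) = 0.69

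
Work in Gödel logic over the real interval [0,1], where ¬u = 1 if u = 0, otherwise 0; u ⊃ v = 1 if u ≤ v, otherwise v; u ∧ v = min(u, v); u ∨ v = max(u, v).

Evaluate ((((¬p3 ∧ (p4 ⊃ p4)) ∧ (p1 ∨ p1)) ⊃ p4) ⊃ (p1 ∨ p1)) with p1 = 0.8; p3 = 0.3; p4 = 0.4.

¬p3: Gödel ¬ of 0.3 = 0 (operand ≠ 0)
(p4 ⊃ p4): 0.4 ≤ 0.4, so result = 1
(¬p3 ∧ (p4 ⊃ p4)) = min(0, 1) = 0
(p1 ∨ p1) = max(0.8, 0.8) = 0.8
((¬p3 ∧ (p4 ⊃ p4)) ∧ (p1 ∨ p1)) = min(0, 0.8) = 0
(((¬p3 ∧ (p4 ⊃ p4)) ∧ (p1 ∨ p1)) ⊃ p4): 0 ≤ 0.4, so result = 1
(p1 ∨ p1) = max(0.8, 0.8) = 0.8
((((¬p3 ∧ (p4 ⊃ p4)) ∧ (p1 ∨ p1)) ⊃ p4) ⊃ (p1 ∨ p1)): 1 > 0.8, so result = 0.8

0.80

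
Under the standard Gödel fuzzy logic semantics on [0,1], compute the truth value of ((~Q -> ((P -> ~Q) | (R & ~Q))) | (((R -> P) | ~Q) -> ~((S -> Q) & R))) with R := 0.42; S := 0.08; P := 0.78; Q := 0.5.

1.00

~Q: Gödel ¬ of 0.5 = 0 (operand ≠ 0)
~Q: Gödel ¬ of 0.5 = 0 (operand ≠ 0)
(P -> ~Q): 0.78 > 0, so result = 0
~Q: Gödel ¬ of 0.5 = 0 (operand ≠ 0)
(R & ~Q) = min(0.42, 0) = 0
((P -> ~Q) | (R & ~Q)) = max(0, 0) = 0
(~Q -> ((P -> ~Q) | (R & ~Q))): 0 ≤ 0, so result = 1
(R -> P): 0.42 ≤ 0.78, so result = 1
~Q: Gödel ¬ of 0.5 = 0 (operand ≠ 0)
((R -> P) | ~Q) = max(1, 0) = 1
(S -> Q): 0.08 ≤ 0.5, so result = 1
((S -> Q) & R) = min(1, 0.42) = 0.42
~((S -> Q) & R): Gödel ¬ of 0.42 = 0 (operand ≠ 0)
(((R -> P) | ~Q) -> ~((S -> Q) & R)): 1 > 0, so result = 0
((~Q -> ((P -> ~Q) | (R & ~Q))) | (((R -> P) | ~Q) -> ~((S -> Q) & R))) = max(1, 0) = 1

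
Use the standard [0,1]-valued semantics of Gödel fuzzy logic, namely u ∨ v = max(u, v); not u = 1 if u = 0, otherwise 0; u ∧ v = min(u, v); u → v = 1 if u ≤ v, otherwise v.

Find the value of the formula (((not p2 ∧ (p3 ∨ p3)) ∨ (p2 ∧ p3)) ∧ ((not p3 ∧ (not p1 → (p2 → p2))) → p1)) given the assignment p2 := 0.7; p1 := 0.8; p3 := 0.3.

0.30

not p2: Gödel ¬ of 0.7 = 0 (operand ≠ 0)
(p3 ∨ p3) = max(0.3, 0.3) = 0.3
(not p2 ∧ (p3 ∨ p3)) = min(0, 0.3) = 0
(p2 ∧ p3) = min(0.7, 0.3) = 0.3
((not p2 ∧ (p3 ∨ p3)) ∨ (p2 ∧ p3)) = max(0, 0.3) = 0.3
not p3: Gödel ¬ of 0.3 = 0 (operand ≠ 0)
not p1: Gödel ¬ of 0.8 = 0 (operand ≠ 0)
(p2 → p2): 0.7 ≤ 0.7, so result = 1
(not p1 → (p2 → p2)): 0 ≤ 1, so result = 1
(not p3 ∧ (not p1 → (p2 → p2))) = min(0, 1) = 0
((not p3 ∧ (not p1 → (p2 → p2))) → p1): 0 ≤ 0.8, so result = 1
(((not p2 ∧ (p3 ∨ p3)) ∨ (p2 ∧ p3)) ∧ ((not p3 ∧ (not p1 → (p2 → p2))) → p1)) = min(0.3, 1) = 0.3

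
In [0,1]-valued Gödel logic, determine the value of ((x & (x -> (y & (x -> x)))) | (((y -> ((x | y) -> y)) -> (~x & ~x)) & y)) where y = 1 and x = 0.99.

(x -> x): 0.99 ≤ 0.99, so result = 1
(y & (x -> x)) = min(1, 1) = 1
(x -> (y & (x -> x))): 0.99 ≤ 1, so result = 1
(x & (x -> (y & (x -> x)))) = min(0.99, 1) = 0.99
(x | y) = max(0.99, 1) = 1
((x | y) -> y): 1 ≤ 1, so result = 1
(y -> ((x | y) -> y)): 1 ≤ 1, so result = 1
~x: Gödel ¬ of 0.99 = 0 (operand ≠ 0)
~x: Gödel ¬ of 0.99 = 0 (operand ≠ 0)
(~x & ~x) = min(0, 0) = 0
((y -> ((x | y) -> y)) -> (~x & ~x)): 1 > 0, so result = 0
(((y -> ((x | y) -> y)) -> (~x & ~x)) & y) = min(0, 1) = 0
((x & (x -> (y & (x -> x)))) | (((y -> ((x | y) -> y)) -> (~x & ~x)) & y)) = max(0.99, 0) = 0.99

0.99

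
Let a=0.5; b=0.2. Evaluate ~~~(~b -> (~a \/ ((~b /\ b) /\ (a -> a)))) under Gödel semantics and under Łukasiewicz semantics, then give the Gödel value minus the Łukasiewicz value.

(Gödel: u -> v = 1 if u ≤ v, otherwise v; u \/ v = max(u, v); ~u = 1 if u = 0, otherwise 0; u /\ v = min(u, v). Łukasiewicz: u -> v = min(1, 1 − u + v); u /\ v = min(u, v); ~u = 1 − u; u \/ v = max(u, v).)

-0.30

Gödel evaluation:
  ~b: Gödel ¬ of 0.2 = 0 (operand ≠ 0)
  ~a: Gödel ¬ of 0.5 = 0 (operand ≠ 0)
  ~b: Gödel ¬ of 0.2 = 0 (operand ≠ 0)
  (~b /\ b) = min(0, 0.2) = 0
  (a -> a): 0.5 ≤ 0.5, so result = 1
  ((~b /\ b) /\ (a -> a)) = min(0, 1) = 0
  (~a \/ ((~b /\ b) /\ (a -> a))) = max(0, 0) = 0
  (~b -> (~a \/ ((~b /\ b) /\ (a -> a)))): 0 ≤ 0, so result = 1
  ~(~b -> (~a \/ ((~b /\ b) /\ (a -> a)))): Gödel ¬ of 1 = 0 (operand ≠ 0)
  ~~(~b -> (~a \/ ((~b /\ b) /\ (a -> a)))): Gödel ¬ of 0 = 1 (operand is 0)
  ~~~(~b -> (~a \/ ((~b /\ b) /\ (a -> a)))): Gödel ¬ of 1 = 0 (operand ≠ 0)
  Gödel value = 0
Łukasiewicz evaluation:
  ~b: Łukasiewicz ¬ gives 1 − 0.2 = 0.8
  ~a: Łukasiewicz ¬ gives 1 − 0.5 = 0.5
  ~b: Łukasiewicz ¬ gives 1 − 0.2 = 0.8
  (~b /\ b) = min(0.8, 0.2) = 0.2
  (a -> a): min(1, 1 − 0.5 + 0.5) = 1
  ((~b /\ b) /\ (a -> a)) = min(0.2, 1) = 0.2
  (~a \/ ((~b /\ b) /\ (a -> a))) = max(0.5, 0.2) = 0.5
  (~b -> (~a \/ ((~b /\ b) /\ (a -> a)))): min(1, 1 − 0.8 + 0.5) = 0.7
  ~(~b -> (~a \/ ((~b /\ b) /\ (a -> a)))): Łukasiewicz ¬ gives 1 − 0.7 = 0.3
  ~~(~b -> (~a \/ ((~b /\ b) /\ (a -> a)))): Łukasiewicz ¬ gives 1 − 0.3 = 0.7
  ~~~(~b -> (~a \/ ((~b /\ b) /\ (a -> a)))): Łukasiewicz ¬ gives 1 − 0.7 = 0.3
  Łukasiewicz value = 0.3
Difference: 0 − 0.3 = -0.30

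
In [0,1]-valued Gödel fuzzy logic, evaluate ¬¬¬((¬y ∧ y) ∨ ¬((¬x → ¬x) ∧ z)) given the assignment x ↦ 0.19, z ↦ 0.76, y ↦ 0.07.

¬y: Gödel ¬ of 0.07 = 0 (operand ≠ 0)
(¬y ∧ y) = min(0, 0.07) = 0
¬x: Gödel ¬ of 0.19 = 0 (operand ≠ 0)
¬x: Gödel ¬ of 0.19 = 0 (operand ≠ 0)
(¬x → ¬x): 0 ≤ 0, so result = 1
((¬x → ¬x) ∧ z) = min(1, 0.76) = 0.76
¬((¬x → ¬x) ∧ z): Gödel ¬ of 0.76 = 0 (operand ≠ 0)
((¬y ∧ y) ∨ ¬((¬x → ¬x) ∧ z)) = max(0, 0) = 0
¬((¬y ∧ y) ∨ ¬((¬x → ¬x) ∧ z)): Gödel ¬ of 0 = 1 (operand is 0)
¬¬((¬y ∧ y) ∨ ¬((¬x → ¬x) ∧ z)): Gödel ¬ of 1 = 0 (operand ≠ 0)
¬¬¬((¬y ∧ y) ∨ ¬((¬x → ¬x) ∧ z)): Gödel ¬ of 0 = 1 (operand is 0)

1.00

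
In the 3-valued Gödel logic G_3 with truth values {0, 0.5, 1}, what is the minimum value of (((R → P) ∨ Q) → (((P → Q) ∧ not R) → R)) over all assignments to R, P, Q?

0.00

The minimum is attained at R = 0, P = 0, Q = 0:
  (R → P): 0 ≤ 0, so result = 1
  ((R → P) ∨ Q) = max(1, 0) = 1
  (P → Q): 0 ≤ 0, so result = 1
  not R: Gödel ¬ of 0 = 1 (operand is 0)
  ((P → Q) ∧ not R) = min(1, 1) = 1
  (((P → Q) ∧ not R) → R): 1 > 0, so result = 0
  (((R → P) ∨ Q) → (((P → Q) ∧ not R) → R)): 1 > 0, so result = 0
Checking all 27 assignments confirms none give a value below 0.00.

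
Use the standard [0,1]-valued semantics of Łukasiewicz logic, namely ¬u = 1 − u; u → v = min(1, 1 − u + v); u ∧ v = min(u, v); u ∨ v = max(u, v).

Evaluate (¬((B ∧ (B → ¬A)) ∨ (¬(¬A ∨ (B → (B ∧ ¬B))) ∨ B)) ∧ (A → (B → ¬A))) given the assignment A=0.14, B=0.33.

¬A: Łukasiewicz ¬ gives 1 − 0.14 = 0.86
(B → ¬A): min(1, 1 − 0.33 + 0.86) = 1
(B ∧ (B → ¬A)) = min(0.33, 1) = 0.33
¬A: Łukasiewicz ¬ gives 1 − 0.14 = 0.86
¬B: Łukasiewicz ¬ gives 1 − 0.33 = 0.67
(B ∧ ¬B) = min(0.33, 0.67) = 0.33
(B → (B ∧ ¬B)): min(1, 1 − 0.33 + 0.33) = 1
(¬A ∨ (B → (B ∧ ¬B))) = max(0.86, 1) = 1
¬(¬A ∨ (B → (B ∧ ¬B))): Łukasiewicz ¬ gives 1 − 1 = 0
(¬(¬A ∨ (B → (B ∧ ¬B))) ∨ B) = max(0, 0.33) = 0.33
((B ∧ (B → ¬A)) ∨ (¬(¬A ∨ (B → (B ∧ ¬B))) ∨ B)) = max(0.33, 0.33) = 0.33
¬((B ∧ (B → ¬A)) ∨ (¬(¬A ∨ (B → (B ∧ ¬B))) ∨ B)): Łukasiewicz ¬ gives 1 − 0.33 = 0.67
¬A: Łukasiewicz ¬ gives 1 − 0.14 = 0.86
(B → ¬A): min(1, 1 − 0.33 + 0.86) = 1
(A → (B → ¬A)): min(1, 1 − 0.14 + 1) = 1
(¬((B ∧ (B → ¬A)) ∨ (¬(¬A ∨ (B → (B ∧ ¬B))) ∨ B)) ∧ (A → (B → ¬A))) = min(0.67, 1) = 0.67

0.67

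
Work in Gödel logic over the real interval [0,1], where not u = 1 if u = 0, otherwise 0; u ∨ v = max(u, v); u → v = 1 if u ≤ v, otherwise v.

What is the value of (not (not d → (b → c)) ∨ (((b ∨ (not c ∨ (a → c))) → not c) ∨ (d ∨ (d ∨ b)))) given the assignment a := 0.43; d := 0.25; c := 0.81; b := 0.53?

not d: Gödel ¬ of 0.25 = 0 (operand ≠ 0)
(b → c): 0.53 ≤ 0.81, so result = 1
(not d → (b → c)): 0 ≤ 1, so result = 1
not (not d → (b → c)): Gödel ¬ of 1 = 0 (operand ≠ 0)
not c: Gödel ¬ of 0.81 = 0 (operand ≠ 0)
(a → c): 0.43 ≤ 0.81, so result = 1
(not c ∨ (a → c)) = max(0, 1) = 1
(b ∨ (not c ∨ (a → c))) = max(0.53, 1) = 1
not c: Gödel ¬ of 0.81 = 0 (operand ≠ 0)
((b ∨ (not c ∨ (a → c))) → not c): 1 > 0, so result = 0
(d ∨ b) = max(0.25, 0.53) = 0.53
(d ∨ (d ∨ b)) = max(0.25, 0.53) = 0.53
(((b ∨ (not c ∨ (a → c))) → not c) ∨ (d ∨ (d ∨ b))) = max(0, 0.53) = 0.53
(not (not d → (b → c)) ∨ (((b ∨ (not c ∨ (a → c))) → not c) ∨ (d ∨ (d ∨ b)))) = max(0, 0.53) = 0.53

0.53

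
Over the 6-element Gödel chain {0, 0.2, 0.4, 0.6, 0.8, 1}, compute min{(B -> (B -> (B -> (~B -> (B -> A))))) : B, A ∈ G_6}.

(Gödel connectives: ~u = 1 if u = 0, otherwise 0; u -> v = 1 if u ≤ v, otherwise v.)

1.00

Every assignment gives 1. For instance at B = 0, A = 0:
  ~B: Gödel ¬ of 0 = 1 (operand is 0)
  (B -> A): 0 ≤ 0, so result = 1
  (~B -> (B -> A)): 1 ≤ 1, so result = 1
  (B -> (~B -> (B -> A))): 0 ≤ 1, so result = 1
  (B -> (B -> (~B -> (B -> A)))): 0 ≤ 1, so result = 1
  (B -> (B -> (B -> (~B -> (B -> A))))): 0 ≤ 1, so result = 1
All 36 assignments give value 1 — the formula is a G_6-tautology.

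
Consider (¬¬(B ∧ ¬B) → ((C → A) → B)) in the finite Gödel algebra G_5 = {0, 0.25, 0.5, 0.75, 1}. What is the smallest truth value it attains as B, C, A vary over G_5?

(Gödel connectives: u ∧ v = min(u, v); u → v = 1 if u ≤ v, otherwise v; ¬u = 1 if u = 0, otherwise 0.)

1.00

Every assignment gives 1. For instance at B = 0, C = 0, A = 0:
  ¬B: Gödel ¬ of 0 = 1 (operand is 0)
  (B ∧ ¬B) = min(0, 1) = 0
  ¬(B ∧ ¬B): Gödel ¬ of 0 = 1 (operand is 0)
  ¬¬(B ∧ ¬B): Gödel ¬ of 1 = 0 (operand ≠ 0)
  (C → A): 0 ≤ 0, so result = 1
  ((C → A) → B): 1 > 0, so result = 0
  (¬¬(B ∧ ¬B) → ((C → A) → B)): 0 ≤ 0, so result = 1
All 125 assignments give value 1 — the formula is a G_5-tautology.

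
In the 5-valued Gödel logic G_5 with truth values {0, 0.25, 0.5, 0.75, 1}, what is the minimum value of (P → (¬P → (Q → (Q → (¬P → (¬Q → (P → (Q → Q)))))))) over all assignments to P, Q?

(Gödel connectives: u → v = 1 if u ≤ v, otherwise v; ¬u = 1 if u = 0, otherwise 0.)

Every assignment gives 1. For instance at P = 0, Q = 0:
  ¬P: Gödel ¬ of 0 = 1 (operand is 0)
  ¬P: Gödel ¬ of 0 = 1 (operand is 0)
  ¬Q: Gödel ¬ of 0 = 1 (operand is 0)
  (Q → Q): 0 ≤ 0, so result = 1
  (P → (Q → Q)): 0 ≤ 1, so result = 1
  (¬Q → (P → (Q → Q))): 1 ≤ 1, so result = 1
  (¬P → (¬Q → (P → (Q → Q)))): 1 ≤ 1, so result = 1
  (Q → (¬P → (¬Q → (P → (Q → Q))))): 0 ≤ 1, so result = 1
  (Q → (Q → (¬P → (¬Q → (P → (Q → Q)))))): 0 ≤ 1, so result = 1
  (¬P → (Q → (Q → (¬P → (¬Q → (P → (Q → Q))))))): 1 ≤ 1, so result = 1
  (P → (¬P → (Q → (Q → (¬P → (¬Q → (P → (Q → Q)))))))): 0 ≤ 1, so result = 1
All 25 assignments give value 1 — the formula is a G_5-tautology.

1.00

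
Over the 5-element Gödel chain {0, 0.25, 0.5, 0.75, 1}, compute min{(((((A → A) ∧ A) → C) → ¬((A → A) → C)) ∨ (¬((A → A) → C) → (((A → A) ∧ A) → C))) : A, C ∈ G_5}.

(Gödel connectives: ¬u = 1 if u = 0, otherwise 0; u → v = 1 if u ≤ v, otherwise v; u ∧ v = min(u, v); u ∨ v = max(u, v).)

1.00

Every assignment gives 1. For instance at A = 0, C = 0:
  (A → A): 0 ≤ 0, so result = 1
  ((A → A) ∧ A) = min(1, 0) = 0
  (((A → A) ∧ A) → C): 0 ≤ 0, so result = 1
  (A → A): 0 ≤ 0, so result = 1
  ((A → A) → C): 1 > 0, so result = 0
  ¬((A → A) → C): Gödel ¬ of 0 = 1 (operand is 0)
  ((((A → A) ∧ A) → C) → ¬((A → A) → C)): 1 ≤ 1, so result = 1
  (A → A): 0 ≤ 0, so result = 1
  ((A → A) → C): 1 > 0, so result = 0
  ¬((A → A) → C): Gödel ¬ of 0 = 1 (operand is 0)
  (A → A): 0 ≤ 0, so result = 1
  ((A → A) ∧ A) = min(1, 0) = 0
  (((A → A) ∧ A) → C): 0 ≤ 0, so result = 1
  (¬((A → A) → C) → (((A → A) ∧ A) → C)): 1 ≤ 1, so result = 1
  (((((A → A) ∧ A) → C) → ¬((A → A) → C)) ∨ (¬((A → A) → C) → (((A → A) ∧ A) → C))) = max(1, 1) = 1
All 25 assignments give value 1 — the formula is a G_5-tautology.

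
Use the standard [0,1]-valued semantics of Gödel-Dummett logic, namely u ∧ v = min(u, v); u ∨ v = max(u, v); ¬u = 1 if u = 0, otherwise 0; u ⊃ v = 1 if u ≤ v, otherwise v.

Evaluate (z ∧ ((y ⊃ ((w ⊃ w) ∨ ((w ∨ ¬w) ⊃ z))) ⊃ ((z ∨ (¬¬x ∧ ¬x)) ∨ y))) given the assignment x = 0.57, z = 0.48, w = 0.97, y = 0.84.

0.48

(w ⊃ w): 0.97 ≤ 0.97, so result = 1
¬w: Gödel ¬ of 0.97 = 0 (operand ≠ 0)
(w ∨ ¬w) = max(0.97, 0) = 0.97
((w ∨ ¬w) ⊃ z): 0.97 > 0.48, so result = 0.48
((w ⊃ w) ∨ ((w ∨ ¬w) ⊃ z)) = max(1, 0.48) = 1
(y ⊃ ((w ⊃ w) ∨ ((w ∨ ¬w) ⊃ z))): 0.84 ≤ 1, so result = 1
¬x: Gödel ¬ of 0.57 = 0 (operand ≠ 0)
¬¬x: Gödel ¬ of 0 = 1 (operand is 0)
¬x: Gödel ¬ of 0.57 = 0 (operand ≠ 0)
(¬¬x ∧ ¬x) = min(1, 0) = 0
(z ∨ (¬¬x ∧ ¬x)) = max(0.48, 0) = 0.48
((z ∨ (¬¬x ∧ ¬x)) ∨ y) = max(0.48, 0.84) = 0.84
((y ⊃ ((w ⊃ w) ∨ ((w ∨ ¬w) ⊃ z))) ⊃ ((z ∨ (¬¬x ∧ ¬x)) ∨ y)): 1 > 0.84, so result = 0.84
(z ∧ ((y ⊃ ((w ⊃ w) ∨ ((w ∨ ¬w) ⊃ z))) ⊃ ((z ∨ (¬¬x ∧ ¬x)) ∨ y))) = min(0.48, 0.84) = 0.48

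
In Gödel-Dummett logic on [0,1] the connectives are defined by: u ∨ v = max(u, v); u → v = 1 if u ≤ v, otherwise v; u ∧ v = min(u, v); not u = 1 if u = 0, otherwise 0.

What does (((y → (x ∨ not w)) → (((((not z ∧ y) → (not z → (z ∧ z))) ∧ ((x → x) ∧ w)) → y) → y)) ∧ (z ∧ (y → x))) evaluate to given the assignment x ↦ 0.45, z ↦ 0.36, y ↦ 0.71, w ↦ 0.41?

not w: Gödel ¬ of 0.41 = 0 (operand ≠ 0)
(x ∨ not w) = max(0.45, 0) = 0.45
(y → (x ∨ not w)): 0.71 > 0.45, so result = 0.45
not z: Gödel ¬ of 0.36 = 0 (operand ≠ 0)
(not z ∧ y) = min(0, 0.71) = 0
not z: Gödel ¬ of 0.36 = 0 (operand ≠ 0)
(z ∧ z) = min(0.36, 0.36) = 0.36
(not z → (z ∧ z)): 0 ≤ 0.36, so result = 1
((not z ∧ y) → (not z → (z ∧ z))): 0 ≤ 1, so result = 1
(x → x): 0.45 ≤ 0.45, so result = 1
((x → x) ∧ w) = min(1, 0.41) = 0.41
(((not z ∧ y) → (not z → (z ∧ z))) ∧ ((x → x) ∧ w)) = min(1, 0.41) = 0.41
((((not z ∧ y) → (not z → (z ∧ z))) ∧ ((x → x) ∧ w)) → y): 0.41 ≤ 0.71, so result = 1
(((((not z ∧ y) → (not z → (z ∧ z))) ∧ ((x → x) ∧ w)) → y) → y): 1 > 0.71, so result = 0.71
((y → (x ∨ not w)) → (((((not z ∧ y) → (not z → (z ∧ z))) ∧ ((x → x) ∧ w)) → y) → y)): 0.45 ≤ 0.71, so result = 1
(y → x): 0.71 > 0.45, so result = 0.45
(z ∧ (y → x)) = min(0.36, 0.45) = 0.36
(((y → (x ∨ not w)) → (((((not z ∧ y) → (not z → (z ∧ z))) ∧ ((x → x) ∧ w)) → y) → y)) ∧ (z ∧ (y → x))) = min(1, 0.36) = 0.36

0.36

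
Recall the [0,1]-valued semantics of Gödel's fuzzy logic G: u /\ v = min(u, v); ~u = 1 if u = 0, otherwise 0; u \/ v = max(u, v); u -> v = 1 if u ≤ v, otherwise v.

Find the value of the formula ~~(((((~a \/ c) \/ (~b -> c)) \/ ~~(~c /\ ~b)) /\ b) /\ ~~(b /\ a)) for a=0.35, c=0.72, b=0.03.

1.00

~a: Gödel ¬ of 0.35 = 0 (operand ≠ 0)
(~a \/ c) = max(0, 0.72) = 0.72
~b: Gödel ¬ of 0.03 = 0 (operand ≠ 0)
(~b -> c): 0 ≤ 0.72, so result = 1
((~a \/ c) \/ (~b -> c)) = max(0.72, 1) = 1
~c: Gödel ¬ of 0.72 = 0 (operand ≠ 0)
~b: Gödel ¬ of 0.03 = 0 (operand ≠ 0)
(~c /\ ~b) = min(0, 0) = 0
~(~c /\ ~b): Gödel ¬ of 0 = 1 (operand is 0)
~~(~c /\ ~b): Gödel ¬ of 1 = 0 (operand ≠ 0)
(((~a \/ c) \/ (~b -> c)) \/ ~~(~c /\ ~b)) = max(1, 0) = 1
((((~a \/ c) \/ (~b -> c)) \/ ~~(~c /\ ~b)) /\ b) = min(1, 0.03) = 0.03
(b /\ a) = min(0.03, 0.35) = 0.03
~(b /\ a): Gödel ¬ of 0.03 = 0 (operand ≠ 0)
~~(b /\ a): Gödel ¬ of 0 = 1 (operand is 0)
(((((~a \/ c) \/ (~b -> c)) \/ ~~(~c /\ ~b)) /\ b) /\ ~~(b /\ a)) = min(0.03, 1) = 0.03
~(((((~a \/ c) \/ (~b -> c)) \/ ~~(~c /\ ~b)) /\ b) /\ ~~(b /\ a)): Gödel ¬ of 0.03 = 0 (operand ≠ 0)
~~(((((~a \/ c) \/ (~b -> c)) \/ ~~(~c /\ ~b)) /\ b) /\ ~~(b /\ a)): Gödel ¬ of 0 = 1 (operand is 0)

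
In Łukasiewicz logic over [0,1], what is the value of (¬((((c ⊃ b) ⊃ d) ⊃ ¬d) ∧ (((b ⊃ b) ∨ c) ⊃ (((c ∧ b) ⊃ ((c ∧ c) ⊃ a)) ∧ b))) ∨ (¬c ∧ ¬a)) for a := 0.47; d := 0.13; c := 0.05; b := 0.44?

(c ⊃ b): min(1, 1 − 0.05 + 0.44) = 1
((c ⊃ b) ⊃ d): min(1, 1 − 1 + 0.13) = 0.13
¬d: Łukasiewicz ¬ gives 1 − 0.13 = 0.87
(((c ⊃ b) ⊃ d) ⊃ ¬d): min(1, 1 − 0.13 + 0.87) = 1
(b ⊃ b): min(1, 1 − 0.44 + 0.44) = 1
((b ⊃ b) ∨ c) = max(1, 0.05) = 1
(c ∧ b) = min(0.05, 0.44) = 0.05
(c ∧ c) = min(0.05, 0.05) = 0.05
((c ∧ c) ⊃ a): min(1, 1 − 0.05 + 0.47) = 1
((c ∧ b) ⊃ ((c ∧ c) ⊃ a)): min(1, 1 − 0.05 + 1) = 1
(((c ∧ b) ⊃ ((c ∧ c) ⊃ a)) ∧ b) = min(1, 0.44) = 0.44
(((b ⊃ b) ∨ c) ⊃ (((c ∧ b) ⊃ ((c ∧ c) ⊃ a)) ∧ b)): min(1, 1 − 1 + 0.44) = 0.44
((((c ⊃ b) ⊃ d) ⊃ ¬d) ∧ (((b ⊃ b) ∨ c) ⊃ (((c ∧ b) ⊃ ((c ∧ c) ⊃ a)) ∧ b))) = min(1, 0.44) = 0.44
¬((((c ⊃ b) ⊃ d) ⊃ ¬d) ∧ (((b ⊃ b) ∨ c) ⊃ (((c ∧ b) ⊃ ((c ∧ c) ⊃ a)) ∧ b))): Łukasiewicz ¬ gives 1 − 0.44 = 0.56
¬c: Łukasiewicz ¬ gives 1 − 0.05 = 0.95
¬a: Łukasiewicz ¬ gives 1 − 0.47 = 0.53
(¬c ∧ ¬a) = min(0.95, 0.53) = 0.53
(¬((((c ⊃ b) ⊃ d) ⊃ ¬d) ∧ (((b ⊃ b) ∨ c) ⊃ (((c ∧ b) ⊃ ((c ∧ c) ⊃ a)) ∧ b))) ∨ (¬c ∧ ¬a)) = max(0.56, 0.53) = 0.56

0.56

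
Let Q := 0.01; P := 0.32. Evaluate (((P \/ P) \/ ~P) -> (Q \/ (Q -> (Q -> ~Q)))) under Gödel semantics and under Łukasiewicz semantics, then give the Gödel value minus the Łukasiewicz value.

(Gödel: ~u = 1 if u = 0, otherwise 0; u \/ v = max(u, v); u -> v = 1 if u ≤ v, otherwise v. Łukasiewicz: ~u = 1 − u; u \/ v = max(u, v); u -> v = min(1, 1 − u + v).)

Gödel evaluation:
  (P \/ P) = max(0.32, 0.32) = 0.32
  ~P: Gödel ¬ of 0.32 = 0 (operand ≠ 0)
  ((P \/ P) \/ ~P) = max(0.32, 0) = 0.32
  ~Q: Gödel ¬ of 0.01 = 0 (operand ≠ 0)
  (Q -> ~Q): 0.01 > 0, so result = 0
  (Q -> (Q -> ~Q)): 0.01 > 0, so result = 0
  (Q \/ (Q -> (Q -> ~Q))) = max(0.01, 0) = 0.01
  (((P \/ P) \/ ~P) -> (Q \/ (Q -> (Q -> ~Q)))): 0.32 > 0.01, so result = 0.01
  Gödel value = 0.01
Łukasiewicz evaluation:
  (P \/ P) = max(0.32, 0.32) = 0.32
  ~P: Łukasiewicz ¬ gives 1 − 0.32 = 0.68
  ((P \/ P) \/ ~P) = max(0.32, 0.68) = 0.68
  ~Q: Łukasiewicz ¬ gives 1 − 0.01 = 0.99
  (Q -> ~Q): min(1, 1 − 0.01 + 0.99) = 1
  (Q -> (Q -> ~Q)): min(1, 1 − 0.01 + 1) = 1
  (Q \/ (Q -> (Q -> ~Q))) = max(0.01, 1) = 1
  (((P \/ P) \/ ~P) -> (Q \/ (Q -> (Q -> ~Q)))): min(1, 1 − 0.68 + 1) = 1
  Łukasiewicz value = 1
Difference: 0.01 − 1 = -0.99

-0.99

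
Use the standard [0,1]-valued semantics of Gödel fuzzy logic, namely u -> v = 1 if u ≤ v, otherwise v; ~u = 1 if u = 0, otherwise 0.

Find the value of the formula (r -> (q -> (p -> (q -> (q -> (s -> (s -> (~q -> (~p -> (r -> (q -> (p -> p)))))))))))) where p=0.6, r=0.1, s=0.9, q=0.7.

~q: Gödel ¬ of 0.7 = 0 (operand ≠ 0)
~p: Gödel ¬ of 0.6 = 0 (operand ≠ 0)
(p -> p): 0.6 ≤ 0.6, so result = 1
(q -> (p -> p)): 0.7 ≤ 1, so result = 1
(r -> (q -> (p -> p))): 0.1 ≤ 1, so result = 1
(~p -> (r -> (q -> (p -> p)))): 0 ≤ 1, so result = 1
(~q -> (~p -> (r -> (q -> (p -> p))))): 0 ≤ 1, so result = 1
(s -> (~q -> (~p -> (r -> (q -> (p -> p)))))): 0.9 ≤ 1, so result = 1
(s -> (s -> (~q -> (~p -> (r -> (q -> (p -> p))))))): 0.9 ≤ 1, so result = 1
(q -> (s -> (s -> (~q -> (~p -> (r -> (q -> (p -> p)))))))): 0.7 ≤ 1, so result = 1
(q -> (q -> (s -> (s -> (~q -> (~p -> (r -> (q -> (p -> p))))))))): 0.7 ≤ 1, so result = 1
(p -> (q -> (q -> (s -> (s -> (~q -> (~p -> (r -> (q -> (p -> p)))))))))): 0.6 ≤ 1, so result = 1
(q -> (p -> (q -> (q -> (s -> (s -> (~q -> (~p -> (r -> (q -> (p -> p))))))))))): 0.7 ≤ 1, so result = 1
(r -> (q -> (p -> (q -> (q -> (s -> (s -> (~q -> (~p -> (r -> (q -> (p -> p)))))))))))): 0.1 ≤ 1, so result = 1

1.00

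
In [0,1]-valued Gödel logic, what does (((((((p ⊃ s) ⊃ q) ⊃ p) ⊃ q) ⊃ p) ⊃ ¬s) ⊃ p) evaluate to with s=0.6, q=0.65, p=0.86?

1.00

(p ⊃ s): 0.86 > 0.6, so result = 0.6
((p ⊃ s) ⊃ q): 0.6 ≤ 0.65, so result = 1
(((p ⊃ s) ⊃ q) ⊃ p): 1 > 0.86, so result = 0.86
((((p ⊃ s) ⊃ q) ⊃ p) ⊃ q): 0.86 > 0.65, so result = 0.65
(((((p ⊃ s) ⊃ q) ⊃ p) ⊃ q) ⊃ p): 0.65 ≤ 0.86, so result = 1
¬s: Gödel ¬ of 0.6 = 0 (operand ≠ 0)
((((((p ⊃ s) ⊃ q) ⊃ p) ⊃ q) ⊃ p) ⊃ ¬s): 1 > 0, so result = 0
(((((((p ⊃ s) ⊃ q) ⊃ p) ⊃ q) ⊃ p) ⊃ ¬s) ⊃ p): 0 ≤ 0.86, so result = 1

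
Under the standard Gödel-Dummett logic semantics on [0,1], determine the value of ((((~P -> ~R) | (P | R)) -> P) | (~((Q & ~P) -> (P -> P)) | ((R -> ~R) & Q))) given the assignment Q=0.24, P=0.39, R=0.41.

0.39

~P: Gödel ¬ of 0.39 = 0 (operand ≠ 0)
~R: Gödel ¬ of 0.41 = 0 (operand ≠ 0)
(~P -> ~R): 0 ≤ 0, so result = 1
(P | R) = max(0.39, 0.41) = 0.41
((~P -> ~R) | (P | R)) = max(1, 0.41) = 1
(((~P -> ~R) | (P | R)) -> P): 1 > 0.39, so result = 0.39
~P: Gödel ¬ of 0.39 = 0 (operand ≠ 0)
(Q & ~P) = min(0.24, 0) = 0
(P -> P): 0.39 ≤ 0.39, so result = 1
((Q & ~P) -> (P -> P)): 0 ≤ 1, so result = 1
~((Q & ~P) -> (P -> P)): Gödel ¬ of 1 = 0 (operand ≠ 0)
~R: Gödel ¬ of 0.41 = 0 (operand ≠ 0)
(R -> ~R): 0.41 > 0, so result = 0
((R -> ~R) & Q) = min(0, 0.24) = 0
(~((Q & ~P) -> (P -> P)) | ((R -> ~R) & Q)) = max(0, 0) = 0
((((~P -> ~R) | (P | R)) -> P) | (~((Q & ~P) -> (P -> P)) | ((R -> ~R) & Q))) = max(0.39, 0) = 0.39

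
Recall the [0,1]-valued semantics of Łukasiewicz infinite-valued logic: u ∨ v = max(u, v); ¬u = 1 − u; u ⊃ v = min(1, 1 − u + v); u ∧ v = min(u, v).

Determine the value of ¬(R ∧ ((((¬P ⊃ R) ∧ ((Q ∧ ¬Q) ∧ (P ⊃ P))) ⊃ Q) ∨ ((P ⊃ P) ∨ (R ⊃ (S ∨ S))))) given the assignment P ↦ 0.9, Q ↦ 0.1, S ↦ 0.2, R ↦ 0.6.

0.40

¬P: Łukasiewicz ¬ gives 1 − 0.9 = 0.1
(¬P ⊃ R): min(1, 1 − 0.1 + 0.6) = 1
¬Q: Łukasiewicz ¬ gives 1 − 0.1 = 0.9
(Q ∧ ¬Q) = min(0.1, 0.9) = 0.1
(P ⊃ P): min(1, 1 − 0.9 + 0.9) = 1
((Q ∧ ¬Q) ∧ (P ⊃ P)) = min(0.1, 1) = 0.1
((¬P ⊃ R) ∧ ((Q ∧ ¬Q) ∧ (P ⊃ P))) = min(1, 0.1) = 0.1
(((¬P ⊃ R) ∧ ((Q ∧ ¬Q) ∧ (P ⊃ P))) ⊃ Q): min(1, 1 − 0.1 + 0.1) = 1
(P ⊃ P): min(1, 1 − 0.9 + 0.9) = 1
(S ∨ S) = max(0.2, 0.2) = 0.2
(R ⊃ (S ∨ S)): min(1, 1 − 0.6 + 0.2) = 0.6
((P ⊃ P) ∨ (R ⊃ (S ∨ S))) = max(1, 0.6) = 1
((((¬P ⊃ R) ∧ ((Q ∧ ¬Q) ∧ (P ⊃ P))) ⊃ Q) ∨ ((P ⊃ P) ∨ (R ⊃ (S ∨ S)))) = max(1, 1) = 1
(R ∧ ((((¬P ⊃ R) ∧ ((Q ∧ ¬Q) ∧ (P ⊃ P))) ⊃ Q) ∨ ((P ⊃ P) ∨ (R ⊃ (S ∨ S))))) = min(0.6, 1) = 0.6
¬(R ∧ ((((¬P ⊃ R) ∧ ((Q ∧ ¬Q) ∧ (P ⊃ P))) ⊃ Q) ∨ ((P ⊃ P) ∨ (R ⊃ (S ∨ S))))): Łukasiewicz ¬ gives 1 − 0.6 = 0.4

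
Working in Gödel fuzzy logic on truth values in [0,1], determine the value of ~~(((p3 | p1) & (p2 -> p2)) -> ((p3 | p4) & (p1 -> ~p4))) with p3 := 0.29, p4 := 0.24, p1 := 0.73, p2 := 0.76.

0.00

(p3 | p1) = max(0.29, 0.73) = 0.73
(p2 -> p2): 0.76 ≤ 0.76, so result = 1
((p3 | p1) & (p2 -> p2)) = min(0.73, 1) = 0.73
(p3 | p4) = max(0.29, 0.24) = 0.29
~p4: Gödel ¬ of 0.24 = 0 (operand ≠ 0)
(p1 -> ~p4): 0.73 > 0, so result = 0
((p3 | p4) & (p1 -> ~p4)) = min(0.29, 0) = 0
(((p3 | p1) & (p2 -> p2)) -> ((p3 | p4) & (p1 -> ~p4))): 0.73 > 0, so result = 0
~(((p3 | p1) & (p2 -> p2)) -> ((p3 | p4) & (p1 -> ~p4))): Gödel ¬ of 0 = 1 (operand is 0)
~~(((p3 | p1) & (p2 -> p2)) -> ((p3 | p4) & (p1 -> ~p4))): Gödel ¬ of 1 = 0 (operand ≠ 0)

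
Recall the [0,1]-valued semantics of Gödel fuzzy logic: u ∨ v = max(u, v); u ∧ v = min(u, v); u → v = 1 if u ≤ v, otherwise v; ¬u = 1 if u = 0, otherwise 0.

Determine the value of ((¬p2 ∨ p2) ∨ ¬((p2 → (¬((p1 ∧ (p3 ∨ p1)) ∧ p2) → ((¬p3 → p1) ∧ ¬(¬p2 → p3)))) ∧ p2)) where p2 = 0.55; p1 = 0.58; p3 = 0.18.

¬p2: Gödel ¬ of 0.55 = 0 (operand ≠ 0)
(¬p2 ∨ p2) = max(0, 0.55) = 0.55
(p3 ∨ p1) = max(0.18, 0.58) = 0.58
(p1 ∧ (p3 ∨ p1)) = min(0.58, 0.58) = 0.58
((p1 ∧ (p3 ∨ p1)) ∧ p2) = min(0.58, 0.55) = 0.55
¬((p1 ∧ (p3 ∨ p1)) ∧ p2): Gödel ¬ of 0.55 = 0 (operand ≠ 0)
¬p3: Gödel ¬ of 0.18 = 0 (operand ≠ 0)
(¬p3 → p1): 0 ≤ 0.58, so result = 1
¬p2: Gödel ¬ of 0.55 = 0 (operand ≠ 0)
(¬p2 → p3): 0 ≤ 0.18, so result = 1
¬(¬p2 → p3): Gödel ¬ of 1 = 0 (operand ≠ 0)
((¬p3 → p1) ∧ ¬(¬p2 → p3)) = min(1, 0) = 0
(¬((p1 ∧ (p3 ∨ p1)) ∧ p2) → ((¬p3 → p1) ∧ ¬(¬p2 → p3))): 0 ≤ 0, so result = 1
(p2 → (¬((p1 ∧ (p3 ∨ p1)) ∧ p2) → ((¬p3 → p1) ∧ ¬(¬p2 → p3)))): 0.55 ≤ 1, so result = 1
((p2 → (¬((p1 ∧ (p3 ∨ p1)) ∧ p2) → ((¬p3 → p1) ∧ ¬(¬p2 → p3)))) ∧ p2) = min(1, 0.55) = 0.55
¬((p2 → (¬((p1 ∧ (p3 ∨ p1)) ∧ p2) → ((¬p3 → p1) ∧ ¬(¬p2 → p3)))) ∧ p2): Gödel ¬ of 0.55 = 0 (operand ≠ 0)
((¬p2 ∨ p2) ∨ ¬((p2 → (¬((p1 ∧ (p3 ∨ p1)) ∧ p2) → ((¬p3 → p1) ∧ ¬(¬p2 → p3)))) ∧ p2)) = max(0.55, 0) = 0.55

0.55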